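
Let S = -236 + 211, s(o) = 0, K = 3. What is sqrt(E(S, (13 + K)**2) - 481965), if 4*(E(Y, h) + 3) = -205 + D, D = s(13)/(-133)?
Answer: I*sqrt(1928077)/2 ≈ 694.28*I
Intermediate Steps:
D = 0 (D = 0/(-133) = 0*(-1/133) = 0)
S = -25
E(Y, h) = -217/4 (E(Y, h) = -3 + (-205 + 0)/4 = -3 + (1/4)*(-205) = -3 - 205/4 = -217/4)
sqrt(E(S, (13 + K)**2) - 481965) = sqrt(-217/4 - 481965) = sqrt(-1928077/4) = I*sqrt(1928077)/2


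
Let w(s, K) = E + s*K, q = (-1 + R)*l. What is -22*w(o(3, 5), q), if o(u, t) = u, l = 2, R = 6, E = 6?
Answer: -792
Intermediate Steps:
q = 10 (q = (-1 + 6)*2 = 5*2 = 10)
w(s, K) = 6 + K*s (w(s, K) = 6 + s*K = 6 + K*s)
-22*w(o(3, 5), q) = -22*(6 + 10*3) = -22*(6 + 30) = -22*36 = -792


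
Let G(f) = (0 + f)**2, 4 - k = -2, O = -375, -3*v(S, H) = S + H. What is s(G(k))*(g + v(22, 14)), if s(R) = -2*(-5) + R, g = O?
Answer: -17802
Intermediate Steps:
v(S, H) = -H/3 - S/3 (v(S, H) = -(S + H)/3 = -(H + S)/3 = -H/3 - S/3)
g = -375
k = 6 (k = 4 - 1*(-2) = 4 + 2 = 6)
G(f) = f**2
s(R) = 10 + R
s(G(k))*(g + v(22, 14)) = (10 + 6**2)*(-375 + (-1/3*14 - 1/3*22)) = (10 + 36)*(-375 + (-14/3 - 22/3)) = 46*(-375 - 12) = 46*(-387) = -17802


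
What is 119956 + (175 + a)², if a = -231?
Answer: 123092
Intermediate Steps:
119956 + (175 + a)² = 119956 + (175 - 231)² = 119956 + (-56)² = 119956 + 3136 = 123092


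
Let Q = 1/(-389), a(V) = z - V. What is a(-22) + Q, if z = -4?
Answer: 7001/389 ≈ 17.997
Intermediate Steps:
a(V) = -4 - V
Q = -1/389 ≈ -0.0025707
a(-22) + Q = (-4 - 1*(-22)) - 1/389 = (-4 + 22) - 1/389 = 18 - 1/389 = 7001/389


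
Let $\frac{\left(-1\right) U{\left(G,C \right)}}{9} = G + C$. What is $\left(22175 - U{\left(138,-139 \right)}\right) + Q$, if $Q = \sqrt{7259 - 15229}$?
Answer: $22166 + i \sqrt{7970} \approx 22166.0 + 89.275 i$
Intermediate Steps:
$U{\left(G,C \right)} = - 9 C - 9 G$ ($U{\left(G,C \right)} = - 9 \left(G + C\right) = - 9 \left(C + G\right) = - 9 C - 9 G$)
$Q = i \sqrt{7970}$ ($Q = \sqrt{-7970} = i \sqrt{7970} \approx 89.275 i$)
$\left(22175 - U{\left(138,-139 \right)}\right) + Q = \left(22175 - \left(\left(-9\right) \left(-139\right) - 1242\right)\right) + i \sqrt{7970} = \left(22175 - \left(1251 - 1242\right)\right) + i \sqrt{7970} = \left(22175 - 9\right) + i \sqrt{7970} = 22166 + i \sqrt{7970}$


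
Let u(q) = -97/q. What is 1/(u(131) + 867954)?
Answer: 131/113701877 ≈ 1.1521e-6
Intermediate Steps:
1/(u(131) + 867954) = 1/(-97/131 + 867954) = 1/(113701877/131) = 131/113701877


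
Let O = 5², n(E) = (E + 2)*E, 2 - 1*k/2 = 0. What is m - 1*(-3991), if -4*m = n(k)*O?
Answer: 3841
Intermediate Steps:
k = 4 (k = 4 - 2*0 = 4 + 0 = 4)
n(E) = E*(2 + E) (n(E) = (2 + E)*E = E*(2 + E))
O = 25
m = -150 (m = -4*(2 + 4)*25/4 = -4*6*25/4 = -6*25 = -¼*600 = -150)
m - 1*(-3991) = -150 - 1*(-3991) = -150 + 3991 = 3841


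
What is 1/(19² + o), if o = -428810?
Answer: -1/428449 ≈ -2.3340e-6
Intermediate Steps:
1/(19² + o) = 1/(19² - 428810) = 1/(361 - 428810) = 1/(-428449) = -1/428449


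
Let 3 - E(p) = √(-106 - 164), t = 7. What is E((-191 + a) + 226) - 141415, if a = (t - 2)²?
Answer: -141412 - 3*I*√30 ≈ -1.4141e+5 - 16.432*I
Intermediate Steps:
a = 25 (a = (7 - 2)² = 5² = 25)
E(p) = 3 - 3*I*√30 (E(p) = 3 - √(-106 - 164) = 3 - √(-270) = 3 - 3*I*√30)
E((-191 + a) + 226) - 141415 = (3 - 3*I*√30) - 141415 = -141412 - 3*I*√30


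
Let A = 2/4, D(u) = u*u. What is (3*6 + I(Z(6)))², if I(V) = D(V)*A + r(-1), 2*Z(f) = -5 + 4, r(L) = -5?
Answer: 11025/64 ≈ 172.27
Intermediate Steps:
D(u) = u²
A = ½ (A = 2*(¼) = ½ ≈ 0.50000)
Z(f) = -½ (Z(f) = (-5 + 4)/2 = (½)*(-1) = -½)
I(V) = -5 + V²/2 (I(V) = V²*(½) - 5 = V²/2 - 5 = -5 + V²/2)
(3*6 + I(Z(6)))² = (3*6 + (-5 + (-½)²/2))² = (18 + (-5 + (½)*(¼)))² = (18 + (-5 + ⅛))² = (18 - 39/8)² = (105/8)² = 11025/64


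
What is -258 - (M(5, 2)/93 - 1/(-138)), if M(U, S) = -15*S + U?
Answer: -367535/1426 ≈ -257.74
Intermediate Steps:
M(U, S) = U - 15*S
-258 - (M(5, 2)/93 - 1/(-138)) = -258 - ((5 - 15*2)/93 - 1/(-138)) = -258 - ((5 - 30)*(1/93) - 1*(-1/138)) = -258 - (-25*1/93 + 1/138) = -258 - (-25/93 + 1/138) = -258 - 1*(-373/1426) = -258 + 373/1426 = -367535/1426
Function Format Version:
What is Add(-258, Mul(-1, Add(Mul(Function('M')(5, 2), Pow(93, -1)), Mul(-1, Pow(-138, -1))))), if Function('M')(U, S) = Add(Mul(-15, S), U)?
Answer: Rational(-367535, 1426) ≈ -257.74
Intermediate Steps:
Function('M')(U, S) = Add(U, Mul(-15, S))
Add(-258, Mul(-1, Add(Mul(Function('M')(5, 2), Pow(93, -1)), Mul(-1, Pow(-138, -1))))) = Add(-258, Mul(-1, Add(Mul(Add(5, Mul(-15, 2)), Pow(93, -1)), Mul(-1, Pow(-138, -1))))) = Add(-258, Mul(-1, Add(Mul(Add(5, -30), Rational(1, 93)), Mul(-1, Rational(-1, 138))))) = Add(-258, Mul(-1, Add(Mul(-25, Rational(1, 93)), Rational(1, 138)))) = Add(-258, Mul(-1, Add(Rational(-25, 93), Rational(1, 138)))) = Add(-258, Mul(-1, Rational(-373, 1426))) = Add(-258, Rational(373, 1426)) = Rational(-367535, 1426)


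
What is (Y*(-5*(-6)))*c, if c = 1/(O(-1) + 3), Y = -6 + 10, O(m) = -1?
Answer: 60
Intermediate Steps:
Y = 4
c = ½ (c = 1/(-1 + 3) = 1/2 = ½ ≈ 0.50000)
(Y*(-5*(-6)))*c = (4*(-5*(-6)))*(½) = (4*30)*(½) = 120*(½) = 60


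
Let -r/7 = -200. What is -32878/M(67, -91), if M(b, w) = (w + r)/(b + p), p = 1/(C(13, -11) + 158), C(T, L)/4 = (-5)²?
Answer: -16716529/9933 ≈ -1682.9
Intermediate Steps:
r = 1400 (r = -7*(-200) = 1400)
C(T, L) = 100 (C(T, L) = 4*(-5)² = 4*25 = 100)
p = 1/258 (p = 1/(100 + 158) = 1/258 ≈ 0.0038760)
M(b, w) = (1400 + w)/(1/258 + b) (M(b, w) = (w + 1400)/(b + 1/258) = (1400 + w)/(1/258 + b))
-32878/M(67, -91) = -32878*(1 + 258*67)/(258*(1400 - 91)) = -32878/(258*1309/(1 + 17286)) = -32878/(258*1309/17287) = -32878/(258*(1/17287)*1309) = -32878/337722/17287 = -32878*17287/337722 = -16716529/9933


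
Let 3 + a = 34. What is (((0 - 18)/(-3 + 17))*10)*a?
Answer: -2790/7 ≈ -398.57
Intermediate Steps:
a = 31 (a = -3 + 34 = 31)
(((0 - 18)/(-3 + 17))*10)*a = (((0 - 18)/(-3 + 17))*10)*31 = (-18/14*10)*31 = (-18*1/14*10)*31 = -9/7*10*31 = -90/7*31 = -2790/7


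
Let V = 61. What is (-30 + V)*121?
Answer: 3751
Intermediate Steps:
(-30 + V)*121 = (-30 + 61)*121 = 31*121 = 3751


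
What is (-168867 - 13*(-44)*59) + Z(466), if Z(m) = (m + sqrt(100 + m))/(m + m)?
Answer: -270237/2 + sqrt(566)/932 ≈ -1.3512e+5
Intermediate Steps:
Z(m) = (m + sqrt(100 + m))/(2*m) (Z(m) = (m + sqrt(100 + m))/((2*m)) = (m + sqrt(100 + m))*(1/(2*m)) = (m + sqrt(100 + m))/(2*m))
(-168867 - 13*(-44)*59) + Z(466) = (-168867 - 13*(-44)*59) + (1/2)*(466 + sqrt(100 + 466))/466 = (-168867 + 572*59) + (1/2)*(1/466)*(466 + sqrt(566)) = (-168867 + 33748) + (1/2 + sqrt(566)/932) = -135119 + (1/2 + sqrt(566)/932) = -270237/2 + sqrt(566)/932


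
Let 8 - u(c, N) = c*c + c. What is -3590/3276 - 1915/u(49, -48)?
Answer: -103885/333333 ≈ -0.31166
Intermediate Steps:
u(c, N) = 8 - c - c**2 (u(c, N) = 8 - (c*c + c) = 8 - (c**2 + c) = 8 - (c + c**2) = 8 + (-c - c**2) = 8 - c - c**2)
-3590/3276 - 1915/u(49, -48) = -3590/3276 - 1915/(8 - 1*49 - 1*49**2) = -3590*1/3276 - 1915/(8 - 49 - 1*2401) = -1795/1638 - 1915/(8 - 49 - 2401) = -1795/1638 - 1915/(-2442) = -1795/1638 - 1915*(-1/2442) = -1795/1638 + 1915/2442 = -103885/333333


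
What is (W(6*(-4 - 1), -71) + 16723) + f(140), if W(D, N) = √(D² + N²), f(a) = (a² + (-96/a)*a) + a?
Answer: 36367 + √5941 ≈ 36444.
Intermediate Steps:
f(a) = -96 + a + a² (f(a) = (a² - 96) + a = (-96 + a²) + a = -96 + a + a²)
(W(6*(-4 - 1), -71) + 16723) + f(140) = (√((6*(-4 - 1))² + (-71)²) + 16723) + (-96 + 140 + 140²) = (√((6*(-5))² + 5041) + 16723) + (-96 + 140 + 19600) = (√((-30)² + 5041) + 16723) + 19644 = (√(900 + 5041) + 16723) + 19644 = (√5941 + 16723) + 19644 = (16723 + √5941) + 19644 = 36367 + √5941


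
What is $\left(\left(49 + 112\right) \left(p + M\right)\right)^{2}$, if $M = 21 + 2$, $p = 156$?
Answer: $830534761$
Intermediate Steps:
$M = 23$
$\left(\left(49 + 112\right) \left(p + M\right)\right)^{2} = \left(\left(49 + 112\right) \left(156 + 23\right)\right)^{2} = \left(161 \cdot 179\right)^{2} = 28819^{2} = 830534761$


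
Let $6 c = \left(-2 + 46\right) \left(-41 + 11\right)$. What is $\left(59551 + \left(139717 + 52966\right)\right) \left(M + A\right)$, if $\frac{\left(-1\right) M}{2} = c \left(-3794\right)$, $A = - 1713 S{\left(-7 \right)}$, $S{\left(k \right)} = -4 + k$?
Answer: $-416316504978$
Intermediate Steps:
$A = 18843$ ($A = - 1713 \left(-4 - 7\right) = \left(-1713\right) \left(-11\right) = 18843$)
$c = -220$ ($c = \frac{\left(-2 + 46\right) \left(-41 + 11\right)}{6} = \frac{44 \left(-30\right)}{6} = \frac{1}{6} \left(-1320\right) = -220$)
$M = -1669360$ ($M = - 2 \left(\left(-220\right) \left(-3794\right)\right) = \left(-2\right) 834680 = -1669360$)
$\left(59551 + \left(139717 + 52966\right)\right) \left(M + A\right) = \left(59551 + \left(139717 + 52966\right)\right) \left(-1669360 + 18843\right) = \left(59551 + 192683\right) \left(-1650517\right) = 252234 \left(-1650517\right) = -416316504978$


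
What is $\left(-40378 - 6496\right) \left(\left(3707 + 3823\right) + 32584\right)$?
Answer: $-1880303636$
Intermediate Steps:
$\left(-40378 - 6496\right) \left(\left(3707 + 3823\right) + 32584\right) = - 46874 \left(7530 + 32584\right) = \left(-46874\right) 40114 = -1880303636$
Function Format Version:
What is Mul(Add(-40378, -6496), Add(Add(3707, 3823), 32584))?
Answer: -1880303636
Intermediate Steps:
Mul(Add(-40378, -6496), Add(Add(3707, 3823), 32584)) = Mul(-46874, Add(7530, 32584)) = Mul(-46874, 40114) = -1880303636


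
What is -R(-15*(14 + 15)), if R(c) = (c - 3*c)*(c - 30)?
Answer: 404550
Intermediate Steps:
R(c) = -2*c*(-30 + c) (R(c) = (-2*c)*(-30 + c) = -2*c*(-30 + c))
-R(-15*(14 + 15)) = -2*(-15*(14 + 15))*(30 - (-15)*(14 + 15)) = -2*(-15*29)*(30 - (-15)*29) = -2*(-435)*(30 - 1*(-435)) = -2*(-435)*(30 + 435) = -2*(-435)*465 = -1*(-404550) = 404550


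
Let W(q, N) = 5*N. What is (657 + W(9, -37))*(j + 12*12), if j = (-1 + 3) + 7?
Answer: 72216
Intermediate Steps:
j = 9 (j = 2 + 7 = 9)
(657 + W(9, -37))*(j + 12*12) = (657 + 5*(-37))*(9 + 12*12) = (657 - 185)*(9 + 144) = 472*153 = 72216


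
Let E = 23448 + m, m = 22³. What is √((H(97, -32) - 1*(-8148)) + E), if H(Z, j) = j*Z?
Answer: 2*√9785 ≈ 197.84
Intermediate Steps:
m = 10648
H(Z, j) = Z*j
E = 34096 (E = 23448 + 10648 = 34096)
√((H(97, -32) - 1*(-8148)) + E) = √((97*(-32) - 1*(-8148)) + 34096) = √((-3104 + 8148) + 34096) = √(5044 + 34096) = √39140 = 2*√9785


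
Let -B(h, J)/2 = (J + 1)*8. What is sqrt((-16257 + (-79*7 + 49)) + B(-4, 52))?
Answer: I*sqrt(17609) ≈ 132.7*I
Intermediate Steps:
B(h, J) = -16 - 16*J (B(h, J) = -2*(J + 1)*8 = -2*(1 + J)*8 = -2*(8 + 8*J) = -16 - 16*J)
sqrt((-16257 + (-79*7 + 49)) + B(-4, 52)) = sqrt((-16257 + (-79*7 + 49)) + (-16 - 16*52)) = sqrt((-16257 + (-553 + 49)) + (-16 - 832)) = sqrt((-16257 - 504) - 848) = sqrt(-16761 - 848) = sqrt(-17609) = I*sqrt(17609)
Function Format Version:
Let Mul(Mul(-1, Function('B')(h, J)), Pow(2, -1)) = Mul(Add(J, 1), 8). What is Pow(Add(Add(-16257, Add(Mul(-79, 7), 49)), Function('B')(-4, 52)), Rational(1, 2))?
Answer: Mul(I, Pow(17609, Rational(1, 2))) ≈ Mul(132.70, I)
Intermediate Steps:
Function('B')(h, J) = Add(-16, Mul(-16, J)) (Function('B')(h, J) = Mul(-2, Mul(Add(J, 1), 8)) = Mul(-2, Mul(Add(1, J), 8)) = Mul(-2, Add(8, Mul(8, J))) = Add(-16, Mul(-16, J)))
Pow(Add(Add(-16257, Add(Mul(-79, 7), 49)), Function('B')(-4, 52)), Rational(1, 2)) = Pow(Add(Add(-16257, Add(Mul(-79, 7), 49)), Add(-16, Mul(-16, 52))), Rational(1, 2)) = Pow(Add(Add(-16257, Add(-553, 49)), Add(-16, -832)), Rational(1, 2)) = Pow(Add(Add(-16257, -504), -848), Rational(1, 2)) = Pow(Add(-16761, -848), Rational(1, 2)) = Pow(-17609, Rational(1, 2)) = Mul(I, Pow(17609, Rational(1, 2)))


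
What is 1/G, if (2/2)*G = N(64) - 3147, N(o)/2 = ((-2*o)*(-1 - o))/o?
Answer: -1/2887 ≈ -0.00034638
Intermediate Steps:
N(o) = 4 + 4*o (N(o) = 2*(((-2*o)*(-1 - o))/o) = 2*((-2*o*(-1 - o))/o) = 2*(2 + 2*o) = 4 + 4*o)
G = -2887 (G = (4 + 4*64) - 3147 = (4 + 256) - 3147 = 260 - 3147 = -2887)
1/G = 1/(-2887) = -1/2887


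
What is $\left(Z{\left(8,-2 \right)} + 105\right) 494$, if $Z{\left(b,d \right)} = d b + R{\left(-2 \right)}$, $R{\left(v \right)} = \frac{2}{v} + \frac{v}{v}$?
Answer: $43966$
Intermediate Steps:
$R{\left(v \right)} = 1 + \frac{2}{v}$ ($R{\left(v \right)} = \frac{2}{v} + 1 = 1 + \frac{2}{v}$)
$Z{\left(b,d \right)} = b d$ ($Z{\left(b,d \right)} = d b + \frac{2 - 2}{-2} = b d - 0 = b d + 0 = b d$)
$\left(Z{\left(8,-2 \right)} + 105\right) 494 = \left(8 \left(-2\right) + 105\right) 494 = \left(-16 + 105\right) 494 = 89 \cdot 494 = 43966$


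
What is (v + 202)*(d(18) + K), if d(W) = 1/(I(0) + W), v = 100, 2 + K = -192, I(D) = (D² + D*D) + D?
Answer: -527141/9 ≈ -58571.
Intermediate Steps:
I(D) = D + 2*D² (I(D) = (D² + D²) + D = 2*D² + D = D + 2*D²)
K = -194 (K = -2 - 192 = -194)
d(W) = 1/W (d(W) = 1/(0*(1 + 2*0) + W) = 1/(0*(1 + 0) + W) = 1/(0*1 + W) = 1/(0 + W) = 1/W)
(v + 202)*(d(18) + K) = (100 + 202)*(1/18 - 194) = 302*(1/18 - 194) = 302*(-3491/18) = -527141/9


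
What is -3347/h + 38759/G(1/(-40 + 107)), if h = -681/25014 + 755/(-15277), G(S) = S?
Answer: 25779594630079/9763069 ≈ 2.6405e+6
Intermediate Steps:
h = -9763069/127379626 (h = -681*1/25014 + 755*(-1/15277) = -227/8338 - 755/15277 = -9763069/127379626 ≈ -0.076645)
-3347/h + 38759/G(1/(-40 + 107)) = -3347/(-9763069/127379626) + 38759/(1/(-40 + 107)) = -3347*(-127379626/9763069) + 38759/(1/67) = 426339608222/9763069 + 38759/(1/67) = 426339608222/9763069 + 38759*67 = 426339608222/9763069 + 2596853 = 25779594630079/9763069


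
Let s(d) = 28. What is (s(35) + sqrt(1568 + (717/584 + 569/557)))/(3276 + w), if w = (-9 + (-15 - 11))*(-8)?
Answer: 1/127 + sqrt(41537915375178)/578362064 ≈ 0.019018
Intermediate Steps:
w = 280 (w = (-9 - 26)*(-8) = -35*(-8) = 280)
(s(35) + sqrt(1568 + (717/584 + 569/557)))/(3276 + w) = (28 + sqrt(1568 + (717/584 + 569/557)))/(3276 + 280) = (28 + sqrt(1568 + (717*(1/584) + 569*(1/557))))/3556 = (28 + sqrt(1568 + (717/584 + 569/557)))*(1/3556) = (28 + sqrt(1568 + 731665/325288))*(1/3556) = (28 + sqrt(510783249/325288))*(1/3556) = (28 + sqrt(41537915375178)/162644)*(1/3556) = 1/127 + sqrt(41537915375178)/578362064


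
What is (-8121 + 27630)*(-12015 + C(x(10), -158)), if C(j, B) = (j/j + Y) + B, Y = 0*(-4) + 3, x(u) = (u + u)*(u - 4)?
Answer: -237405021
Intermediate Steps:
x(u) = 2*u*(-4 + u) (x(u) = (2*u)*(-4 + u) = 2*u*(-4 + u))
Y = 3 (Y = 0 + 3 = 3)
C(j, B) = 4 + B (C(j, B) = (j/j + 3) + B = (1 + 3) + B = 4 + B)
(-8121 + 27630)*(-12015 + C(x(10), -158)) = (-8121 + 27630)*(-12015 + (4 - 158)) = 19509*(-12015 - 154) = 19509*(-12169) = -237405021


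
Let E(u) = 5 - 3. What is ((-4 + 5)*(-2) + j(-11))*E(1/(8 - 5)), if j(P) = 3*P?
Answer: -70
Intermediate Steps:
E(u) = 2
((-4 + 5)*(-2) + j(-11))*E(1/(8 - 5)) = ((-4 + 5)*(-2) + 3*(-11))*2 = (1*(-2) - 33)*2 = (-2 - 33)*2 = -35*2 = -70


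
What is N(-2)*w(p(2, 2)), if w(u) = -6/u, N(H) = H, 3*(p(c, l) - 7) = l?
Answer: 36/23 ≈ 1.5652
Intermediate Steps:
p(c, l) = 7 + l/3
N(-2)*w(p(2, 2)) = -(-12)/(7 + (⅓)*2) = -(-12)/(7 + ⅔) = -(-12)/23/3 = -(-12)*3/23 = -2*(-18/23) = 36/23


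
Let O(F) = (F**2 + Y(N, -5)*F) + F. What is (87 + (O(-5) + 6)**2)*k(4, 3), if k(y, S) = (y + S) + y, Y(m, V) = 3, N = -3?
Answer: 2288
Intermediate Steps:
O(F) = F**2 + 4*F (O(F) = (F**2 + 3*F) + F = F**2 + 4*F)
k(y, S) = S + 2*y (k(y, S) = (S + y) + y = S + 2*y)
(87 + (O(-5) + 6)**2)*k(4, 3) = (87 + (-5*(4 - 5) + 6)**2)*(3 + 2*4) = (87 + (-5*(-1) + 6)**2)*(3 + 8) = (87 + (5 + 6)**2)*11 = (87 + 11**2)*11 = (87 + 121)*11 = 208*11 = 2288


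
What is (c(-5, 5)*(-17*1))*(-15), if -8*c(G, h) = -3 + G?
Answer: 255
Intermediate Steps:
c(G, h) = 3/8 - G/8 (c(G, h) = -(-3 + G)/8 = 3/8 - G/8)
(c(-5, 5)*(-17*1))*(-15) = ((3/8 - ⅛*(-5))*(-17*1))*(-15) = ((3/8 + 5/8)*(-17))*(-15) = (1*(-17))*(-15) = -17*(-15) = 255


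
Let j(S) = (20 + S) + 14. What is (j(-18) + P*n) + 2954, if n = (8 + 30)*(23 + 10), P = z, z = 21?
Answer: 29304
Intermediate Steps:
P = 21
n = 1254 (n = 38*33 = 1254)
j(S) = 34 + S
(j(-18) + P*n) + 2954 = ((34 - 18) + 21*1254) + 2954 = (16 + 26334) + 2954 = 26350 + 2954 = 29304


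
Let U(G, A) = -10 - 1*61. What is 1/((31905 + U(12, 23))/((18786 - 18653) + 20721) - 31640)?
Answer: -10427/329894363 ≈ -3.1607e-5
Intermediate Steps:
U(G, A) = -71 (U(G, A) = -10 - 61 = -71)
1/((31905 + U(12, 23))/((18786 - 18653) + 20721) - 31640) = 1/((31905 - 71)/((18786 - 18653) + 20721) - 31640) = 1/(31834/(133 + 20721) - 31640) = 1/(31834/20854 - 31640) = 1/(31834*(1/20854) - 31640) = 1/(15917/10427 - 31640) = 1/(-329894363/10427) = -10427/329894363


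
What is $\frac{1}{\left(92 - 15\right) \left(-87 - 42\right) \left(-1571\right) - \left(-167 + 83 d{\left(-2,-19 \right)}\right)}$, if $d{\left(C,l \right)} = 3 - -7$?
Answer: $\frac{1}{15604080} \approx 6.4086 \cdot 10^{-8}$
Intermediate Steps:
$d{\left(C,l \right)} = 10$ ($d{\left(C,l \right)} = 3 + 7 = 10$)
$\frac{1}{\left(92 - 15\right) \left(-87 - 42\right) \left(-1571\right) - \left(-167 + 83 d{\left(-2,-19 \right)}\right)} = \frac{1}{\left(92 - 15\right) \left(-87 - 42\right) \left(-1571\right) + \left(\left(-83\right) 10 + 167\right)} = \frac{1}{77 \left(-129\right) \left(-1571\right) + \left(-830 + 167\right)} = \frac{1}{\left(-9933\right) \left(-1571\right) - 663} = \frac{1}{15604743 - 663} = \frac{1}{15604080}$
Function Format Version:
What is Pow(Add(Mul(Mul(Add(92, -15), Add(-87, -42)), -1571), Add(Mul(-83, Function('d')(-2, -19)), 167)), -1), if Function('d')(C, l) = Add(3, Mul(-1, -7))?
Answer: Rational(1, 15604080) ≈ 6.4086e-8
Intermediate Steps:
Function('d')(C, l) = 10 (Function('d')(C, l) = Add(3, 7) = 10)
Pow(Add(Mul(Mul(Add(92, -15), Add(-87, -42)), -1571), Add(Mul(-83, Function('d')(-2, -19)), 167)), -1) = Pow(Add(Mul(Mul(Add(92, -15), Add(-87, -42)), -1571), Add(Mul(-83, 10), 167)), -1) = Pow(Add(Mul(Mul(77, -129), -1571), Add(-830, 167)), -1) = Pow(Add(Mul(-9933, -1571), -663), -1) = Pow(Add(15604743, -663), -1) = Pow(15604080, -1) = Rational(1, 15604080)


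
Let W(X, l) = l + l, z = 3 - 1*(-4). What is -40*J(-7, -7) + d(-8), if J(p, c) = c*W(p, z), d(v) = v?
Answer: 3912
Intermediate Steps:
z = 7 (z = 3 + 4 = 7)
W(X, l) = 2*l
J(p, c) = 14*c (J(p, c) = c*(2*7) = c*14 = 14*c)
-40*J(-7, -7) + d(-8) = -560*(-7) - 8 = -40*(-98) - 8 = 3920 - 8 = 3912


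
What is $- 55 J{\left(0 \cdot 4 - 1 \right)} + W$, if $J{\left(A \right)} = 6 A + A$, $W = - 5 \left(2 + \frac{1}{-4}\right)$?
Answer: $\frac{1505}{4} \approx 376.25$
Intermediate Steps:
$W = - \frac{35}{4}$ ($W = - 5 \left(2 - \frac{1}{4}\right) = \left(-5\right) \frac{7}{4} = - \frac{35}{4} \approx -8.75$)
$J{\left(A \right)} = 7 A$
$- 55 J{\left(0 \cdot 4 - 1 \right)} + W = - 55 \cdot 7 \left(0 \cdot 4 - 1\right) - \frac{35}{4} = - 55 \cdot 7 \left(0 - 1\right) - \frac{35}{4} = - 55 \cdot 7 \left(-1\right) - \frac{35}{4} = \left(-55\right) \left(-7\right) - \frac{35}{4} = 385 - \frac{35}{4} = \frac{1505}{4}$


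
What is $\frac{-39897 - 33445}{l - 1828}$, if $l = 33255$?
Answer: $- \frac{73342}{31427} \approx -2.3337$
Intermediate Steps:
$\frac{-39897 - 33445}{l - 1828} = \frac{-39897 - 33445}{33255 - 1828} = - \frac{73342}{31427}$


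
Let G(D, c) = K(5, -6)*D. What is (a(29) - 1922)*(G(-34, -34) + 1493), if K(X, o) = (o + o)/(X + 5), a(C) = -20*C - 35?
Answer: -19456253/5 ≈ -3.8913e+6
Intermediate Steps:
a(C) = -35 - 20*C
K(X, o) = 2*o/(5 + X) (K(X, o) = (2*o)/(5 + X) = 2*o/(5 + X))
G(D, c) = -6*D/5 (G(D, c) = (2*(-6)/(5 + 5))*D = (2*(-6)/10)*D = (2*(-6)*(⅒))*D = -6*D/5)
(a(29) - 1922)*(G(-34, -34) + 1493) = ((-35 - 20*29) - 1922)*(-6/5*(-34) + 1493) = ((-35 - 580) - 1922)*(204/5 + 1493) = (-615 - 1922)*(7669/5) = -2537*7669/5 = -19456253/5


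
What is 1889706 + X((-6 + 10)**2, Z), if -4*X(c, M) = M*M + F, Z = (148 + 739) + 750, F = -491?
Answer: 2439773/2 ≈ 1.2199e+6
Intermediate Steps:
Z = 1637 (Z = 887 + 750 = 1637)
X(c, M) = 491/4 - M**2/4 (X(c, M) = -(M*M - 491)/4 = -(M**2 - 491)/4 = -(-491 + M**2)/4 = 491/4 - M**2/4)
1889706 + X((-6 + 10)**2, Z) = 1889706 + (491/4 - 1/4*1637**2) = 1889706 + (491/4 - 1/4*2679769) = 1889706 + (491/4 - 2679769/4) = 1889706 - 1339639/2 = 2439773/2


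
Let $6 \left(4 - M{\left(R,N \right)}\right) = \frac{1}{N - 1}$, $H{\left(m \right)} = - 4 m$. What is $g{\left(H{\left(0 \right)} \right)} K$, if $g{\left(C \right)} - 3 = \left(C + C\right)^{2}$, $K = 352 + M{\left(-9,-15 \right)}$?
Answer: $\frac{34177}{32} \approx 1068.0$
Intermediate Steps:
$M{\left(R,N \right)} = 4 - \frac{1}{6 \left(-1 + N\right)}$ ($M{\left(R,N \right)} = 4 - \frac{1}{6 \left(N - 1\right)} = 4 - \frac{1}{6 \left(-1 + N\right)}$)
$K = \frac{34177}{96}$ ($K = 352 + \frac{-25 + 24 \left(-15\right)}{6 \left(-1 - 15\right)} = 352 + \frac{-25 - 360}{6 \left(-16\right)} = 352 + \frac{1}{6} \left(- \frac{1}{16}\right) \left(-385\right) = 352 + \frac{385}{96} = \frac{34177}{96} \approx 356.01$)
$g{\left(C \right)} = 3 + 4 C^{2}$ ($g{\left(C \right)} = 3 + \left(C + C\right)^{2} = 3 + \left(2 C\right)^{2} = 3 + 4 C^{2}$)
$g{\left(H{\left(0 \right)} \right)} K = \left(3 + 4 \left(\left(-4\right) 0\right)^{2}\right) \frac{34177}{96} = \left(3 + 4 \cdot 0^{2}\right) \frac{34177}{96} = \left(3 + 4 \cdot 0\right) \frac{34177}{96} = \left(3 + 0\right) \frac{34177}{96} = 3 \cdot \frac{34177}{96} = \frac{34177}{32}$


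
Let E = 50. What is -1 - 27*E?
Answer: -1351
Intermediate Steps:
-1 - 27*E = -1 - 27*50 = -1 - 1350 = -1351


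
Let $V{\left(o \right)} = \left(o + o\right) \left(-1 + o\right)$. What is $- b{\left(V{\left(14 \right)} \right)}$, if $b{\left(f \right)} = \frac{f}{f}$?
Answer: $-1$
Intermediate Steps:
$V{\left(o \right)} = 2 o \left(-1 + o\right)$
$b{\left(f \right)} = 1$
$- b{\left(V{\left(14 \right)} \right)} = \left(-1\right) 1 = -1$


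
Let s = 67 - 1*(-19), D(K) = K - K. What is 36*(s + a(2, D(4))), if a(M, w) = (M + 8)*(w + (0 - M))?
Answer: 2376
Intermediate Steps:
D(K) = 0
s = 86 (s = 67 + 19 = 86)
a(M, w) = (8 + M)*(w - M)
36*(s + a(2, D(4))) = 36*(86 + (-1*2² - 8*2 + 8*0 + 2*0)) = 36*(86 + (-1*4 - 16 + 0 + 0)) = 36*(86 + (-4 - 16 + 0 + 0)) = 36*(86 - 20) = 36*66 = 2376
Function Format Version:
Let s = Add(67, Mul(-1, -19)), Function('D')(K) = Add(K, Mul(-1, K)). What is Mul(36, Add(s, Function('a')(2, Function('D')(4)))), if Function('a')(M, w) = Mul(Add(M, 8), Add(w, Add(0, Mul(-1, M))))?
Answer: 2376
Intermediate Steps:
Function('D')(K) = 0
s = 86 (s = Add(67, 19) = 86)
Function('a')(M, w) = Mul(Add(8, M), Add(w, Mul(-1, M)))
Mul(36, Add(s, Function('a')(2, Function('D')(4)))) = Mul(36, Add(86, Add(Mul(-1, Pow(2, 2)), Mul(-8, 2), Mul(8, 0), Mul(2, 0)))) = Mul(36, Add(86, Add(Mul(-1, 4), -16, 0, 0))) = Mul(36, Add(86, Add(-4, -16, 0, 0))) = Mul(36, Add(86, -20)) = Mul(36, 66) = 2376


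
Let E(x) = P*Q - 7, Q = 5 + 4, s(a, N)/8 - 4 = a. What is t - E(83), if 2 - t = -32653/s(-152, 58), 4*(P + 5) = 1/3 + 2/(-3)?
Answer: 32171/1184 ≈ 27.171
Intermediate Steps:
s(a, N) = 32 + 8*a
P = -61/12 (P = -5 + (1/3 + 2/(-3))/4 = -5 + (1*(1/3) + 2*(-1/3))/4 = -5 + (1/3 - 2/3)/4 = -5 + (1/4)*(-1/3) = -5 - 1/12 = -61/12 ≈ -5.0833)
Q = 9
t = -30285/1184 (t = 2 - (-32653)/(32 + 8*(-152)) = 2 - (-32653)/(32 - 1216) = 2 - (-32653)/(-1184) = 2 - (-32653)*(-1)/1184 = 2 - 1*32653/1184 = 2 - 32653/1184 = -30285/1184 ≈ -25.579)
E(x) = -211/4 (E(x) = -61/12*9 - 7 = -183/4 - 7 = -211/4)
t - E(83) = -30285/1184 - 1*(-211/4) = -30285/1184 + 211/4 = 32171/1184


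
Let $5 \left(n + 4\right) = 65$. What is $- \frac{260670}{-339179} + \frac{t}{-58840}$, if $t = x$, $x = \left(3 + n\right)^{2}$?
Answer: $\frac{1911122628}{2494661545} \approx 0.76608$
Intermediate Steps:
$n = 9$ ($n = -4 + \frac{1}{5} \cdot 65 = -4 + 13 = 9$)
$x = 144$ ($x = \left(3 + 9\right)^{2} = 12^{2} = 144$)
$t = 144$
$- \frac{260670}{-339179} + \frac{t}{-58840} = - \frac{260670}{-339179} + \frac{144}{-58840} = \left(-260670\right) \left(- \frac{1}{339179}\right) + 144 \left(- \frac{1}{58840}\right) = \frac{260670}{339179} - \frac{18}{7355} = \frac{1911122628}{2494661545}$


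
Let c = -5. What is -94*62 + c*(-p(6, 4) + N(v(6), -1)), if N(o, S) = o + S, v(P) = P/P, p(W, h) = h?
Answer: -5808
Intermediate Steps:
v(P) = 1
N(o, S) = S + o
-94*62 + c*(-p(6, 4) + N(v(6), -1)) = -94*62 - 5*(-1*4 + (-1 + 1)) = -5828 - 5*(-4 + 0) = -5828 - 5*(-4) = -5828 + 20 = -5808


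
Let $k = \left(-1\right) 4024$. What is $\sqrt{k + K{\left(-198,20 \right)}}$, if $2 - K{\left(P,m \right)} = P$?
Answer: $4 i \sqrt{239} \approx 61.839 i$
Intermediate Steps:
$K{\left(P,m \right)} = 2 - P$
$k = -4024$
$\sqrt{k + K{\left(-198,20 \right)}} = \sqrt{-4024 + \left(2 - -198\right)} = \sqrt{-4024 + \left(2 + 198\right)} = \sqrt{-4024 + 200} = \sqrt{-3824} = 4 i \sqrt{239}$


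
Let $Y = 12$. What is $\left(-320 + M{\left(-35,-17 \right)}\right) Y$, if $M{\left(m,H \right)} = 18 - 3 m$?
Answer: $-2364$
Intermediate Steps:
$M{\left(m,H \right)} = 18 - 3 m$
$\left(-320 + M{\left(-35,-17 \right)}\right) Y = \left(-320 + \left(18 - -105\right)\right) 12 = \left(-320 + \left(18 + 105\right)\right) 12 = \left(-320 + 123\right) 12 = \left(-197\right) 12 = -2364$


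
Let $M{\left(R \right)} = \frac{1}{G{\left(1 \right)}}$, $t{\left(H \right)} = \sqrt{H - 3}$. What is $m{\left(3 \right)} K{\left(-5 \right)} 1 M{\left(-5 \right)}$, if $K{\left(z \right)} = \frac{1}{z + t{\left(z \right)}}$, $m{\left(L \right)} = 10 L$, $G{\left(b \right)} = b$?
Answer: $- \frac{50}{11} - \frac{20 i \sqrt{2}}{11} \approx -4.5455 - 2.5713 i$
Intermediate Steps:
$t{\left(H \right)} = \sqrt{-3 + H}$
$M{\left(R \right)} = 1$ ($M{\left(R \right)} = 1^{-1} = 1$)
$K{\left(z \right)} = \frac{1}{z + \sqrt{-3 + z}}$
$m{\left(3 \right)} K{\left(-5 \right)} 1 M{\left(-5 \right)} = 10 \cdot 3 \frac{1}{-5 + \sqrt{-3 - 5}} \cdot 1 \cdot 1 = 30 \frac{1}{-5 + \sqrt{-8}} \cdot 1 \cdot 1 = 30 \frac{1}{-5 + 2 i \sqrt{2}} \cdot 1 \cdot 1 = 30 \frac{1}{-5 + 2 i \sqrt{2}} \cdot 1 = \frac{30}{-5 + 2 i \sqrt{2}}$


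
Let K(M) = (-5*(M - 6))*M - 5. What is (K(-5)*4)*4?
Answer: -4480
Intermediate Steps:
K(M) = -5 + M*(30 - 5*M) (K(M) = (-5*(-6 + M))*M - 5 = (30 - 5*M)*M - 5 = M*(30 - 5*M) - 5 = -5 + M*(30 - 5*M))
(K(-5)*4)*4 = ((-5 - 5*(-5)² + 30*(-5))*4)*4 = ((-5 - 5*25 - 150)*4)*4 = ((-5 - 125 - 150)*4)*4 = -280*4*4 = -1120*4 = -4480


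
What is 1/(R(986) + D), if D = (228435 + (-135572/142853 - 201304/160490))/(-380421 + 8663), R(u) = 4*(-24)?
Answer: -4261550798585630/411727456404343659 ≈ -0.010350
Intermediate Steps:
R(u) = -96
D = -2618579740123179/4261550798585630 (D = (228435 + (-135572*1/142853 - 201304*1/160490))/(-371758) = (228435 + (-135572/142853 - 100652/80245))*(-1/371758) = (228435 - 25257415296/11463238985)*(-1/371758) = (2618579740123179/11463238985)*(-1/371758) = -2618579740123179/4261550798585630 ≈ -0.61447)
1/(R(986) + D) = 1/(-96 - 2618579740123179/4261550798585630) = 1/(-411727456404343659/4261550798585630) = -4261550798585630/411727456404343659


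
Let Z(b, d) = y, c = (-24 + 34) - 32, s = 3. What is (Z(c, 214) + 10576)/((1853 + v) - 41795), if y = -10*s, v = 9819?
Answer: -10546/30123 ≈ -0.35010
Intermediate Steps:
c = -22 (c = 10 - 32 = -22)
y = -30 (y = -10*3 = -30)
Z(b, d) = -30
(Z(c, 214) + 10576)/((1853 + v) - 41795) = (-30 + 10576)/((1853 + 9819) - 41795) = 10546/(11672 - 41795) = 10546/(-30123) = 10546*(-1/30123) = -10546/30123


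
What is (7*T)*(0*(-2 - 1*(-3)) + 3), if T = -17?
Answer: -357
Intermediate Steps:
(7*T)*(0*(-2 - 1*(-3)) + 3) = (7*(-17))*(0*(-2 - 1*(-3)) + 3) = -119*(0*(-2 + 3) + 3) = -119*(0*1 + 3) = -119*(0 + 3) = -119*3 = -357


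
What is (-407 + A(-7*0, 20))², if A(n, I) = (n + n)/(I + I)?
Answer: 165649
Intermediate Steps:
A(n, I) = n/I (A(n, I) = (2*n)/((2*I)) = (2*n)*(1/(2*I)) = n/I)
(-407 + A(-7*0, 20))² = (-407 - 7*0/20)² = (-407 + 0*(1/20))² = (-407 + 0)² = (-407)² = 165649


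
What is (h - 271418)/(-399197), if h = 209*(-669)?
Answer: 411239/399197 ≈ 1.0302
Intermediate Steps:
h = -139821
(h - 271418)/(-399197) = (-139821 - 271418)/(-399197) = -411239*(-1/399197) = 411239/399197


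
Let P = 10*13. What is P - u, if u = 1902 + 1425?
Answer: -3197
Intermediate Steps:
P = 130
u = 3327
P - u = 130 - 1*3327 = 130 - 3327 = -3197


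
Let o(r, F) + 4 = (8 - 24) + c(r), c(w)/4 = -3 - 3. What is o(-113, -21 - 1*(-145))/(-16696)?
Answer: 11/4174 ≈ 0.0026354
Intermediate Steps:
c(w) = -24 (c(w) = 4*(-3 - 3) = 4*(-6) = -24)
o(r, F) = -44 (o(r, F) = -4 + ((8 - 24) - 24) = -4 + (-16 - 24) = -4 - 40 = -44)
o(-113, -21 - 1*(-145))/(-16696) = -44/(-16696) = -44*(-1/16696) = 11/4174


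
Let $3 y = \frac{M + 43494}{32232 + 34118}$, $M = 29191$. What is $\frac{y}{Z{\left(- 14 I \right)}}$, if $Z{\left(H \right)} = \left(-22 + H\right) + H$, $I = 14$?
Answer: $- \frac{14537}{16481340} \approx -0.00088203$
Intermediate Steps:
$Z{\left(H \right)} = -22 + 2 H$
$y = \frac{14537}{39810}$ ($y = \frac{\left(29191 + 43494\right) \frac{1}{32232 + 34118}}{3} = \frac{72685 \cdot \frac{1}{66350}}{3} = \frac{1}{3} \cdot \frac{14537}{13270} = \frac{14537}{39810} \approx 0.36516$)
$\frac{y}{Z{\left(- 14 I \right)}} = \frac{14537}{39810 \left(-22 + 2 \left(\left(-14\right) 14\right)\right)} = \frac{14537}{39810 \left(-22 + 2 \left(-196\right)\right)} = \frac{14537}{39810 \left(-22 - 392\right)} = \frac{14537}{39810 \left(-414\right)} = \frac{14537}{39810} \left(- \frac{1}{414}\right) = - \frac{14537}{16481340}$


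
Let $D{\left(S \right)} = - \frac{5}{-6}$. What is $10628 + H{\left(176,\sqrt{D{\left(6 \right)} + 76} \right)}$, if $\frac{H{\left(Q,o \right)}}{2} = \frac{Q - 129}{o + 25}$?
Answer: $\frac{34969592}{3289} - \frac{94 \sqrt{2766}}{3289} \approx 10631.0$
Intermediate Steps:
$D{\left(S \right)} = \frac{5}{6}$ ($D{\left(S \right)} = \left(-5\right) \left(- \frac{1}{6}\right) = \frac{5}{6}$)
$H{\left(Q,o \right)} = \frac{2 \left(-129 + Q\right)}{25 + o}$ ($H{\left(Q,o \right)} = 2 \frac{Q - 129}{o + 25} = 2 \frac{-129 + Q}{25 + o} = \frac{2 \left(-129 + Q\right)}{25 + o}$)
$10628 + H{\left(176,\sqrt{D{\left(6 \right)} + 76} \right)} = 10628 + \frac{2 \left(-129 + 176\right)}{25 + \sqrt{\frac{5}{6} + 76}} = 10628 + 2 \frac{1}{25 + \sqrt{\frac{461}{6}}} \cdot 47 = 10628 + 2 \frac{1}{25 + \frac{\sqrt{2766}}{6}} \cdot 47 = 10628 + \frac{94}{25 + \frac{\sqrt{2766}}{6}}$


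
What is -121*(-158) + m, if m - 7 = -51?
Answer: 19074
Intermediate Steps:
m = -44 (m = 7 - 51 = -44)
-121*(-158) + m = -121*(-158) - 44 = 19118 - 44 = 19074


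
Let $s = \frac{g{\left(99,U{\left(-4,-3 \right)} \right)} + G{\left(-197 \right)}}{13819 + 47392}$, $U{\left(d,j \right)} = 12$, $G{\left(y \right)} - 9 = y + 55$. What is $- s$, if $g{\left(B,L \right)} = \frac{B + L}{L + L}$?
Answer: $\frac{1027}{489688} \approx 0.0020973$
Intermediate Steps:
$G{\left(y \right)} = 64 + y$ ($G{\left(y \right)} = 9 + \left(y + 55\right) = 9 + \left(55 + y\right) = 64 + y$)
$g{\left(B,L \right)} = \frac{B + L}{2 L}$
$s = - \frac{1027}{489688}$ ($s = \frac{\frac{99 + 12}{2 \cdot 12} + \left(64 - 197\right)}{13819 + 47392} = \frac{\frac{1}{2} \cdot \frac{1}{12} \cdot 111 - 133}{61211} = \left(\frac{37}{8} - 133\right) \frac{1}{61211} = \left(- \frac{1027}{8}\right) \frac{1}{61211} = - \frac{1027}{489688} \approx -0.0020973$)
$- s = \left(-1\right) \left(- \frac{1027}{489688}\right) = \frac{1027}{489688}$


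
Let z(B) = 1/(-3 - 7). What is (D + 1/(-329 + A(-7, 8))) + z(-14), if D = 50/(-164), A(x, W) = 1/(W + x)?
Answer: -669/1640 ≈ -0.40793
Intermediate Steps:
z(B) = -1/10 (z(B) = 1/(-10) = -1/10)
D = -25/82 (D = 50*(-1/164) = -25/82 ≈ -0.30488)
(D + 1/(-329 + A(-7, 8))) + z(-14) = (-25/82 + 1/(-329 + 1/(8 - 7))) - 1/10 = (-25/82 + 1/(-329 + 1/1)) - 1/10 = (-25/82 + 1/(-329 + 1)) - 1/10 = (-25/82 + 1/(-328)) - 1/10 = (-25/82 - 1/328) - 1/10 = -101/328 - 1/10 = -669/1640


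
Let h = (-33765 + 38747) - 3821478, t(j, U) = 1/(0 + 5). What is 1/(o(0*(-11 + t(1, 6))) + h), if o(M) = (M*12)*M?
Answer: -1/3816496 ≈ -2.6202e-7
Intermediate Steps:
t(j, U) = ⅕ (t(j, U) = 1/5 = ⅕)
o(M) = 12*M² (o(M) = (12*M)*M = 12*M²)
h = -3816496 (h = 4982 - 3821478 = -3816496)
1/(o(0*(-11 + t(1, 6))) + h) = 1/(12*(0*(-11 + ⅕))² - 3816496) = 1/(12*(0*(-54/5))² - 3816496) = 1/(12*0² - 3816496) = 1/(12*0 - 3816496) = 1/(0 - 3816496) = 1/(-3816496) = -1/3816496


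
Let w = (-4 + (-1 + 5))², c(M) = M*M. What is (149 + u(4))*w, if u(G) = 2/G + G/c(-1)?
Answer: 0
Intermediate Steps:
c(M) = M²
u(G) = G + 2/G (u(G) = 2/G + G/((-1)²) = 2/G + G/1 = 2/G + G*1 = 2/G + G = G + 2/G)
w = 0 (w = (-4 + 4)² = 0² = 0)
(149 + u(4))*w = (149 + (4 + 2/4))*0 = (149 + (4 + 2*(¼)))*0 = (149 + (4 + ½))*0 = (149 + 9/2)*0 = (307/2)*0 = 0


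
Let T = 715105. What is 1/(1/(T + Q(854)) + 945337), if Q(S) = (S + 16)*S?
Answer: 1458085/1378381699646 ≈ 1.0578e-6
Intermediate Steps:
Q(S) = S*(16 + S) (Q(S) = (16 + S)*S = S*(16 + S))
1/(1/(T + Q(854)) + 945337) = 1/(1/(715105 + 854*(16 + 854)) + 945337) = 1/(1/(715105 + 854*870) + 945337) = 1/(1/(715105 + 742980) + 945337) = 1/(1/1458085 + 945337) = 1/(1378381699646/1458085) = 1458085/1378381699646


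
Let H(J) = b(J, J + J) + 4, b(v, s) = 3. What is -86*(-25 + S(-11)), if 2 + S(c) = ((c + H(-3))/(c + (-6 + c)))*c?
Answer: 17200/7 ≈ 2457.1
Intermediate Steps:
H(J) = 7 (H(J) = 3 + 4 = 7)
S(c) = -2 + c*(7 + c)/(-6 + 2*c) (S(c) = -2 + ((c + 7)/(c + (-6 + c)))*c = -2 + ((7 + c)/(-6 + 2*c))*c = -2 + c*(7 + c)/(-6 + 2*c))
-86*(-25 + S(-11)) = -86*(-25 + (12 + (-11)² + 3*(-11))/(2*(-3 - 11))) = -86*(-25 + (½)*(12 + 121 - 33)/(-14)) = -86*(-25 + (½)*(-1/14)*100) = -86*(-25 - 25/7) = -86*(-200/7) = 17200/7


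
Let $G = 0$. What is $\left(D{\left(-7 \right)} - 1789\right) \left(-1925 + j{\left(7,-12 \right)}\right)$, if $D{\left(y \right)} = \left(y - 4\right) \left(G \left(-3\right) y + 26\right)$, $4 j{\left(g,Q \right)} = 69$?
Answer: $\frac{15834325}{4} \approx 3.9586 \cdot 10^{6}$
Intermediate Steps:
$j{\left(g,Q \right)} = \frac{69}{4}$ ($j{\left(g,Q \right)} = \frac{1}{4} \cdot 69 = \frac{69}{4}$)
$D{\left(y \right)} = -104 + 26 y$ ($D{\left(y \right)} = \left(y - 4\right) \left(0 \left(-3\right) y + 26\right) = \left(-4 + y\right) \left(0 y + 26\right) = \left(-4 + y\right) \left(0 + 26\right) = \left(-4 + y\right) 26 = -104 + 26 y$)
$\left(D{\left(-7 \right)} - 1789\right) \left(-1925 + j{\left(7,-12 \right)}\right) = \left(\left(-104 + 26 \left(-7\right)\right) - 1789\right) \left(-1925 + \frac{69}{4}\right) = \left(\left(-104 - 182\right) - 1789\right) \left(- \frac{7631}{4}\right) = \left(-286 - 1789\right) \left(- \frac{7631}{4}\right) = \left(-2075\right) \left(- \frac{7631}{4}\right) = \frac{15834325}{4}$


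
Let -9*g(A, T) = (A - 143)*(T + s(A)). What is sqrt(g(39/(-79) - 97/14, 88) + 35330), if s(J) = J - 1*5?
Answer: sqrt(402858802083)/3318 ≈ 191.29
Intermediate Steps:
s(J) = -5 + J (s(J) = J - 5 = -5 + J)
g(A, T) = -(-143 + A)*(-5 + A + T)/9 (g(A, T) = -(A - 143)*(T + (-5 + A))/9 = -(-143 + A)*(-5 + A + T)/9)
sqrt(g(39/(-79) - 97/14, 88) + 35330) = sqrt((-715/9 - (39/(-79) - 97/14)**2/9 + (143/9)*88 + 148*(39/(-79) - 97/14)/9 - 1/9*(39/(-79) - 97/14)*88) + 35330) = sqrt((-715/9 - (39*(-1/79) - 97*1/14)**2/9 + 12584/9 + 148*(39*(-1/79) - 97*1/14)/9 - 1/9*(39*(-1/79) - 97*1/14)*88) + 35330) = sqrt((-715/9 - (-39/79 - 97/14)**2/9 + 12584/9 + 148*(-39/79 - 97/14)/9 - 1/9*(-39/79 - 97/14)*88) + 35330) = sqrt((-715/9 - (-8209/1106)**2/9 + 12584/9 + (148/9)*(-8209/1106) - 1/9*(-8209/1106)*88) + 35330) = sqrt((-715/9 - 1/9*67387681/1223236 + 12584/9 - 607466/4977 + 361196/4977) + 35330) = sqrt((-715/9 - 67387681/11009124 + 12584/9 - 607466/4977 + 361196/4977) + 35330) = sqrt(4635483721/3669708 + 35330) = sqrt(134286267361/3669708) = sqrt(402858802083)/3318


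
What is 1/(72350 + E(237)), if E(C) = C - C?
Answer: 1/72350 ≈ 1.3822e-5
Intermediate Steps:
E(C) = 0
1/(72350 + E(237)) = 1/(72350 + 0) = 1/72350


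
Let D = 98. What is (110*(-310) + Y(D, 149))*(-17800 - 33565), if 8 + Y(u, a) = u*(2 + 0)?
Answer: 1741889880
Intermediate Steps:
Y(u, a) = -8 + 2*u (Y(u, a) = -8 + u*(2 + 0) = -8 + u*2 = -8 + 2*u)
(110*(-310) + Y(D, 149))*(-17800 - 33565) = (110*(-310) + (-8 + 2*98))*(-17800 - 33565) = (-34100 + (-8 + 196))*(-51365) = (-34100 + 188)*(-51365) = -33912*(-51365) = 1741889880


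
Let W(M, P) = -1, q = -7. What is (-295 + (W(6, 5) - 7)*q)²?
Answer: 57121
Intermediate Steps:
(-295 + (W(6, 5) - 7)*q)² = (-295 + (-1 - 7)*(-7))² = (-295 - 8*(-7))² = (-295 + 56)² = (-239)² = 57121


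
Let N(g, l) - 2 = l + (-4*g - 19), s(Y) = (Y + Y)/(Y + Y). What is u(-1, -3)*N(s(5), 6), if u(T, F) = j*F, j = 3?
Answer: 135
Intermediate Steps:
s(Y) = 1 (s(Y) = (2*Y)/((2*Y)) = (2*Y)*(1/(2*Y)) = 1)
u(T, F) = 3*F
N(g, l) = -17 + l - 4*g (N(g, l) = 2 + (l + (-4*g - 19)) = 2 + (l + (-19 - 4*g)) = 2 + (-19 + l - 4*g) = -17 + l - 4*g)
u(-1, -3)*N(s(5), 6) = (3*(-3))*(-17 + 6 - 4*1) = -9*(-17 + 6 - 4) = -9*(-15) = 135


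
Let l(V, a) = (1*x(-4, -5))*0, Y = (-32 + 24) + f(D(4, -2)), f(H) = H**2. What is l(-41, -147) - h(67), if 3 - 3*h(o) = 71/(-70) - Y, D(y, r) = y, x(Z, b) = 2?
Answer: -841/210 ≈ -4.0048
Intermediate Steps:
Y = 8 (Y = (-32 + 24) + 4**2 = -8 + 16 = 8)
l(V, a) = 0 (l(V, a) = (1*2)*0 = 2*0 = 0)
h(o) = 841/210 (h(o) = 1 - (71/(-70) - 1*8)/3 = 1 - (71*(-1/70) - 8)/3 = 1 - (-71/70 - 8)/3 = 1 - 1/3*(-631/70) = 1 + 631/210 = 841/210)
l(-41, -147) - h(67) = 0 - 1*841/210 = 0 - 841/210 = -841/210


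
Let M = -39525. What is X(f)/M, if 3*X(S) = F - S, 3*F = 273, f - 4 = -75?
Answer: -18/13175 ≈ -0.0013662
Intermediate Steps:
f = -71 (f = 4 - 75 = -71)
F = 91 (F = (⅓)*273 = 91)
X(S) = 91/3 - S/3 (X(S) = (91 - S)/3 = 91/3 - S/3)
X(f)/M = (91/3 - ⅓*(-71))/(-39525) = (91/3 + 71/3)*(-1/39525) = 54*(-1/39525) = -18/13175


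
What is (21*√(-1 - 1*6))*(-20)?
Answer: -420*I*√7 ≈ -1111.2*I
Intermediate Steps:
(21*√(-1 - 1*6))*(-20) = (21*√(-1 - 6))*(-20) = (21*√(-7))*(-20) = (21*(I*√7))*(-20) = (21*I*√7)*(-20) = -420*I*√7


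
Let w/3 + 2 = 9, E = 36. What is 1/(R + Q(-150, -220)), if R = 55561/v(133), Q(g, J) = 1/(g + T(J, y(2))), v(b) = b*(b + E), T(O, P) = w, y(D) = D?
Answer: 2899533/7144892 ≈ 0.40582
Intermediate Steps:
w = 21 (w = -6 + 3*9 = -6 + 27 = 21)
T(O, P) = 21
v(b) = b*(36 + b) (v(b) = b*(b + 36) = b*(36 + b))
Q(g, J) = 1/(21 + g) (Q(g, J) = 1/(g + 21) = 1/(21 + g))
R = 55561/22477 (R = 55561/((133*(36 + 133))) = 55561/((133*169)) = 55561/22477 ≈ 2.4719)
1/(R + Q(-150, -220)) = 1/(55561/22477 + 1/(21 - 150)) = 1/(55561/22477 + 1/(-129)) = 1/(55561/22477 - 1/129) = 1/(7144892/2899533) = 2899533/7144892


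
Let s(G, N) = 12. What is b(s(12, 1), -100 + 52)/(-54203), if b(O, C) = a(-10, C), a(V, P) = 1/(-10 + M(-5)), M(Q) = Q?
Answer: 1/813045 ≈ 1.2299e-6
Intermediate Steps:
a(V, P) = -1/15 (a(V, P) = 1/(-10 - 5) = 1/(-15) = -1/15)
b(O, C) = -1/15
b(s(12, 1), -100 + 52)/(-54203) = -1/15/(-54203) = -1/15*(-1/54203) = 1/813045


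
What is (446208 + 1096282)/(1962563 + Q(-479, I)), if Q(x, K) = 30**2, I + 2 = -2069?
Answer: 1542490/1963463 ≈ 0.78560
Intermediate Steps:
I = -2071 (I = -2 - 2069 = -2071)
Q(x, K) = 900
(446208 + 1096282)/(1962563 + Q(-479, I)) = (446208 + 1096282)/(1962563 + 900) = 1542490/1963463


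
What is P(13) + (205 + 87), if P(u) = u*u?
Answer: 461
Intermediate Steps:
P(u) = u²
P(13) + (205 + 87) = 13² + (205 + 87) = 169 + 292 = 461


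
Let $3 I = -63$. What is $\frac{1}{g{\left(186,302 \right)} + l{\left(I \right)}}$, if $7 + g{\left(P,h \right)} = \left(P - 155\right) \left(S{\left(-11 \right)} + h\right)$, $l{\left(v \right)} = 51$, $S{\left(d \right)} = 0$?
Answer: $\frac{1}{9406} \approx 0.00010632$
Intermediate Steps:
$I = -21$ ($I = \frac{1}{3} \left(-63\right) = -21$)
$g{\left(P,h \right)} = -7 + h \left(-155 + P\right)$ ($g{\left(P,h \right)} = -7 + \left(P - 155\right) \left(0 + h\right) = -7 + \left(-155 + P\right) h = -7 + h \left(-155 + P\right)$)
$\frac{1}{g{\left(186,302 \right)} + l{\left(I \right)}} = \frac{1}{\left(-7 - 46810 + 186 \cdot 302\right) + 51} = \frac{1}{\left(-7 - 46810 + 56172\right) + 51} = \frac{1}{9355 + 51} = \frac{1}{9406}$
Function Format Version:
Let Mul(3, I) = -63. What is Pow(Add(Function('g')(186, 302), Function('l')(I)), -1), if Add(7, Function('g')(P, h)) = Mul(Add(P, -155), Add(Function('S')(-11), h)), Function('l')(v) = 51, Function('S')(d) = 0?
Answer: Rational(1, 9406) ≈ 0.00010632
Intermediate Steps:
I = -21 (I = Mul(Rational(1, 3), -63) = -21)
Function('g')(P, h) = Add(-7, Mul(h, Add(-155, P))) (Function('g')(P, h) = Add(-7, Mul(Add(P, -155), Add(0, h))) = Add(-7, Mul(Add(-155, P), h)) = Add(-7, Mul(h, Add(-155, P))))
Pow(Add(Function('g')(186, 302), Function('l')(I)), -1) = Pow(Add(Add(-7, Mul(-155, 302), Mul(186, 302)), 51), -1) = Pow(Add(Add(-7, -46810, 56172), 51), -1) = Pow(Add(9355, 51), -1) = Pow(9406, -1) = Rational(1, 9406)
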